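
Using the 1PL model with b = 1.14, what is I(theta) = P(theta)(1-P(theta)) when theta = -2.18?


P = 1/(1+exp(-(-2.18-1.14))) = 0.0349
I = P*(1-P) = 0.0349 * 0.9651
I = 0.0337

0.0337


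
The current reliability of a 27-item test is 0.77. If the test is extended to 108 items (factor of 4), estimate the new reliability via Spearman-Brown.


r_new = (n * rxx) / (1 + (n-1) * rxx)
r_new = (4 * 0.77) / (1 + 3 * 0.77)
r_new = 3.08 / 3.31
r_new = 0.9305

0.9305


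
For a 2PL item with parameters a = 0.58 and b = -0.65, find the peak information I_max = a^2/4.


For 2PL, max info at theta = b = -0.65
I_max = a^2 / 4 = 0.58^2 / 4
= 0.3364 / 4
I_max = 0.0841

0.0841


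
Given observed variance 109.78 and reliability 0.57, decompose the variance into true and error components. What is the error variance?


var_true = rxx * var_obs = 0.57 * 109.78 = 62.5746
var_error = var_obs - var_true
var_error = 109.78 - 62.5746
var_error = 47.2054

47.2054


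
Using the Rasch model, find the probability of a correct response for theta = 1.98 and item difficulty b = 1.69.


theta - b = 1.98 - 1.69 = 0.29
exp(-(theta - b)) = exp(-0.29) = 0.7483
P = 1 / (1 + 0.7483)
P = 0.572

0.572


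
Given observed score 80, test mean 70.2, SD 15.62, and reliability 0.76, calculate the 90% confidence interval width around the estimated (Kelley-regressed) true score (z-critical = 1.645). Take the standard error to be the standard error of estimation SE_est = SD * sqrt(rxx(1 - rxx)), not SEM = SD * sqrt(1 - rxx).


True score estimate = 0.76*80 + 0.24*70.2 = 77.648
SE_est = SD * sqrt(rxx * (1 - rxx)) = 15.62 * sqrt(0.76 * 0.24) = 15.62 * sqrt(0.1824) = 6.671038
CI = T_est +/- z * SE_est, so width = 2 * z * SE_est = 2 * 1.645 * 6.671038
Width = 21.9477

21.9477


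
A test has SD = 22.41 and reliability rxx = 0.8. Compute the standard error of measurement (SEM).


SEM = SD * sqrt(1 - rxx)
SEM = 22.41 * sqrt(1 - 0.8)
SEM = 22.41 * sqrt(0.2) = 22.41 * 0.447214
SEM = 10.0221

10.0221


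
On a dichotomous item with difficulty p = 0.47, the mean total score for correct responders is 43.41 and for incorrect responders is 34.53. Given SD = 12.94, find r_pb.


q = 1 - p = 0.53
rpb = ((M1 - M0) / SD) * sqrt(p * q)
rpb = ((43.41 - 34.53) / 12.94) * sqrt(0.47 * 0.53)
rpb = 0.3425

0.3425


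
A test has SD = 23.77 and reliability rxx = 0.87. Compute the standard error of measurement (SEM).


SEM = SD * sqrt(1 - rxx)
SEM = 23.77 * sqrt(1 - 0.87)
SEM = 23.77 * sqrt(0.13) = 23.77 * 0.360555
SEM = 8.5704

8.5704


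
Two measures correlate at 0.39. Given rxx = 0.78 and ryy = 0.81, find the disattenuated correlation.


r_corrected = rxy / sqrt(rxx * ryy)
= 0.39 / sqrt(0.78 * 0.81)
= 0.39 / sqrt(0.6318)
= 0.39 / 0.794858
r_corrected = 0.4907

0.4907


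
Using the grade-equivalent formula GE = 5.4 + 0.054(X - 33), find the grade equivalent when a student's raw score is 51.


raw - median = 51 - 33 = 18
slope * diff = 0.054 * 18 = 0.972
GE = 5.4 + 0.972
GE = 6.372

6.372


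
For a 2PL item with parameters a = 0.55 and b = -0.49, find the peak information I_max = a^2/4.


For 2PL, max info at theta = b = -0.49
I_max = a^2 / 4 = 0.55^2 / 4
= 0.3025 / 4
I_max = 0.0756

0.0756


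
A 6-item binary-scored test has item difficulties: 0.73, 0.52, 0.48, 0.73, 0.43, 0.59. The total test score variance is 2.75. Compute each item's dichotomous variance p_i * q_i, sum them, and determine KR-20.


For each item, compute p_i * q_i:
  Item 1: 0.73 * 0.27 = 0.1971
  Item 2: 0.52 * 0.48 = 0.2496
  Item 3: 0.48 * 0.52 = 0.2496
  Item 4: 0.73 * 0.27 = 0.1971
  Item 5: 0.43 * 0.57 = 0.2451
  Item 6: 0.59 * 0.41 = 0.2419
Sum(p_i * q_i) = 0.1971 + 0.2496 + 0.2496 + 0.1971 + 0.2451 + 0.2419 = 1.3804
KR-20 = (k/(k-1)) * (1 - Sum(p_i*q_i) / Var_total)
= (6/5) * (1 - 1.3804/2.75)
= 1.2 * 0.498
KR-20 = 0.5976

0.5976


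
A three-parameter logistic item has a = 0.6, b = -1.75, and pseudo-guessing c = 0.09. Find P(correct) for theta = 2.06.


logit = 0.6*(2.06 - -1.75) = 2.286
P* = 1/(1 + exp(-2.286)) = 0.9077
P = 0.09 + (1 - 0.09) * 0.9077
P = 0.916

0.916


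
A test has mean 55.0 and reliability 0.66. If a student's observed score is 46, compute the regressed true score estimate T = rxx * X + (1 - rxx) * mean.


T_est = rxx * X + (1 - rxx) * mean
T_est = 0.66 * 46 + 0.34 * 55.0
T_est = 30.36 + 18.7
T_est = 49.06

49.06


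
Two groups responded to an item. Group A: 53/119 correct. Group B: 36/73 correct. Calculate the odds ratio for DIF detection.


Odds_A = 53/66 = 0.803
Odds_B = 36/37 = 0.973
OR = Odds_A / Odds_B = 0.803 / 0.973
Exactly, OR = (53 * 37) / (66 * 36) = 1961 / 2376
OR = 0.8253

0.8253


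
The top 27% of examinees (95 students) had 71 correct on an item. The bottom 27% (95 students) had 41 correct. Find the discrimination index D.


p_upper = 71/95 = 0.7474
p_lower = 41/95 = 0.4316
D = 0.7474 - 0.4316 = 0.3158

0.3158


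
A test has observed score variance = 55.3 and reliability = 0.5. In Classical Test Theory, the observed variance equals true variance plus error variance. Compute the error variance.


var_true = rxx * var_obs = 0.5 * 55.3 = 27.65
var_error = var_obs - var_true
var_error = 55.3 - 27.65
var_error = 27.65

27.65


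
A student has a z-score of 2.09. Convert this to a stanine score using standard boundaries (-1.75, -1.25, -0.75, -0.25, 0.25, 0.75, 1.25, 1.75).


Stanine boundaries: [-1.75, -1.25, -0.75, -0.25, 0.25, 0.75, 1.25, 1.75]
z = 2.09
Check each boundary:
  z >= -1.75 -> could be stanine 2
  z >= -1.25 -> could be stanine 3
  z >= -0.75 -> could be stanine 4
  z >= -0.25 -> could be stanine 5
  z >= 0.25 -> could be stanine 6
  z >= 0.75 -> could be stanine 7
  z >= 1.25 -> could be stanine 8
  z >= 1.75 -> could be stanine 9
Highest qualifying boundary gives stanine = 9

9


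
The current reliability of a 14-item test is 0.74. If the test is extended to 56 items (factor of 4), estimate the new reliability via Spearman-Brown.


r_new = (n * rxx) / (1 + (n-1) * rxx)
r_new = (4 * 0.74) / (1 + 3 * 0.74)
r_new = 2.96 / 3.22
r_new = 0.9193

0.9193


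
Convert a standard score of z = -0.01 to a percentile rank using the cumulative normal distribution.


CDF(z) = 0.5 * (1 + erf(z/sqrt(2)))
erf(-0.0071) = -0.008
CDF = 0.496
Percentile rank = 0.496 * 100 = 49.6

49.6


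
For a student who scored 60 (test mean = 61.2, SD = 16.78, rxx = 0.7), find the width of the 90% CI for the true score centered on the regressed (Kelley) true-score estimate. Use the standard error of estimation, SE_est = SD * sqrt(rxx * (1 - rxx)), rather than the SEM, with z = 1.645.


True score estimate = 0.7*60 + 0.3*61.2 = 60.36
SE_est = SD * sqrt(rxx * (1 - rxx)) = 16.78 * sqrt(0.7 * 0.3) = 16.78 * sqrt(0.21) = 7.689562
CI = T_est +/- z * SE_est, so width = 2 * z * SE_est = 2 * 1.645 * 7.689562
Width = 25.2987

25.2987


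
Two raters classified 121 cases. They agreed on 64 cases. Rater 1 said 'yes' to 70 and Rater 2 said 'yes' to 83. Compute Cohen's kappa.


P_o = 64/121 = 0.528926
P_e = (70*83 + 51*38) / 14641 = 0.529199
kappa = (P_o - P_e) / (1 - P_e)
kappa = (0.528926 - 0.529199) / (1 - 0.529199)
kappa = -0.0006

-0.0006


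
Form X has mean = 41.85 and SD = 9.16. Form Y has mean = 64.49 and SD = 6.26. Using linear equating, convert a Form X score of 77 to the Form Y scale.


slope = SD_Y / SD_X = 6.26 / 9.16 ~ 0.6834
intercept = mean_Y - slope * mean_X = 64.49 - (6.26 / 9.16) * 41.85 ~ 35.8895
Y = slope * X + intercept. To avoid rounding drift from the rounded slope/intercept, evaluate the equivalent form Y = mean_Y + SD_Y * (X - mean_X) / SD_X at full precision:
Y = 64.49 + 6.26 * (77 - 41.85) / 9.16
Y = 64.49 + 6.26 * 35.15 / 9.16
Y = 64.49 + 220.039 / 9.16
Y = 64.49 + 24.0217
Y = 88.5117

88.5117


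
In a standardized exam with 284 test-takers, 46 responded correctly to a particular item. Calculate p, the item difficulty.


Item difficulty p = number correct / total examinees
p = 46 / 284
p = 0.162

0.162


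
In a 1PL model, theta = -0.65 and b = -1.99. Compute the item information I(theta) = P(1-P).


P = 1/(1+exp(-(-0.65--1.99))) = 0.7925
I = P*(1-P) = 0.7925 * 0.2075
I = 0.1644

0.1644


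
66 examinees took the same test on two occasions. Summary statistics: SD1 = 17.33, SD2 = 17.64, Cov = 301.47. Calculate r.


r = cov(X,Y) / (SD_X * SD_Y)
r = 301.47 / (17.33 * 17.64)
r = 301.47 / 305.7012
r = 0.9862

0.9862


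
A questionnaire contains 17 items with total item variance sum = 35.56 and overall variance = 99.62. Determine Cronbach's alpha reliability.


alpha = (k/(k-1)) * (1 - sum(si^2)/s_total^2)
= (17/16) * (1 - 35.56/99.62)
alpha = 0.6832

0.6832


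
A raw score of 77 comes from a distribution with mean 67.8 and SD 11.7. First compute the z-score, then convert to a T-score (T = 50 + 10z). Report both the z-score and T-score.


z = (X - mean) / SD = (77 - 67.8) / 11.7
z = 9.2 / 11.7
z = 0.7863
T-score = T = 50 + 10z
Carry z at full precision (z = 9.2 / 11.7) into the conversion:
T-score = 50 + 10 * (9.2 / 11.7) = 50 + 92 / 11.7
T-score = 50 + 7.8632
T-score = 57.8632

57.8632


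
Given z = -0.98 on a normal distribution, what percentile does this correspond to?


CDF(z) = 0.5 * (1 + erf(z/sqrt(2)))
erf(-0.693) = -0.6729
CDF = 0.1635
Percentile rank = 0.1635 * 100 = 16.35

16.35


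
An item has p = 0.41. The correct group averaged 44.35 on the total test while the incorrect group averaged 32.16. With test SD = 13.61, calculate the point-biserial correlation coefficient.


q = 1 - p = 0.59
rpb = ((M1 - M0) / SD) * sqrt(p * q)
rpb = ((44.35 - 32.16) / 13.61) * sqrt(0.41 * 0.59)
rpb = 0.4405

0.4405


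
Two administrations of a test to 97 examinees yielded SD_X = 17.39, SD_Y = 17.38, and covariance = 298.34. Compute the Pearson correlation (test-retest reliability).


r = cov(X,Y) / (SD_X * SD_Y)
r = 298.34 / (17.39 * 17.38)
r = 298.34 / 302.2382
r = 0.9871

0.9871


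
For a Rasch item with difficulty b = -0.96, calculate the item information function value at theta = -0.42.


P = 1/(1+exp(-(-0.42--0.96))) = 0.6318
I = P*(1-P) = 0.6318 * 0.3682
I = 0.2326

0.2326


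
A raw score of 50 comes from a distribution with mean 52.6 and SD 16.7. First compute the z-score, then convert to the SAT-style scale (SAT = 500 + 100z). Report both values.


z = (X - mean) / SD = (50 - 52.6) / 16.7
z = -2.6 / 16.7
z = -0.1557
SAT-scale = SAT = 500 + 100z
Carry z at full precision (z = -2.6 / 16.7) into the conversion:
SAT-scale = 500 + 100 * (-2.6 / 16.7) = 500 + -260 / 16.7
SAT-scale = 500 + -15.5689
SAT-scale = 484.4311

484.4311


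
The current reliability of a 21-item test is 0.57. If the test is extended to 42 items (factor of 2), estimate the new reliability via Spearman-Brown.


r_new = (n * rxx) / (1 + (n-1) * rxx)
r_new = (2 * 0.57) / (1 + 1 * 0.57)
r_new = 1.14 / 1.57
r_new = 0.7261

0.7261


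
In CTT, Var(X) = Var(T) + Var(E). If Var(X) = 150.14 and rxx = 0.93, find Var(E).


var_true = rxx * var_obs = 0.93 * 150.14 = 139.6302
var_error = var_obs - var_true
var_error = 150.14 - 139.6302
var_error = 10.5098

10.5098


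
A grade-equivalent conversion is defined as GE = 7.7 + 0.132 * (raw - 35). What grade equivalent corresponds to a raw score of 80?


raw - median = 80 - 35 = 45
slope * diff = 0.132 * 45 = 5.94
GE = 7.7 + 5.94
GE = 13.64

13.64


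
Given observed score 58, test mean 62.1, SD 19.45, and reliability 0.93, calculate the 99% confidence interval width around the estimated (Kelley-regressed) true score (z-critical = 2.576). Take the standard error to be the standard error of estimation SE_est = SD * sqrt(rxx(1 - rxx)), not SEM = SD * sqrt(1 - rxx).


True score estimate = 0.93*58 + 0.07*62.1 = 58.287
SE_est = SD * sqrt(rxx * (1 - rxx)) = 19.45 * sqrt(0.93 * 0.07) = 19.45 * sqrt(0.0651) = 4.962609
CI = T_est +/- z * SE_est, so width = 2 * z * SE_est = 2 * 2.576 * 4.962609
Width = 25.5674

25.5674


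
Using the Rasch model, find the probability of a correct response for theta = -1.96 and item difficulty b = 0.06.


theta - b = -1.96 - 0.06 = -2.02
exp(-(theta - b)) = exp(2.02) = 7.5383
P = 1 / (1 + 7.5383)
P = 0.1171

0.1171


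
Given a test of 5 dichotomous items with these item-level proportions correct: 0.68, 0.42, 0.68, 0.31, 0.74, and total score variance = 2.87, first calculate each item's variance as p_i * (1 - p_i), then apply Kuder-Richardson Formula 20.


For each item, compute p_i * q_i:
  Item 1: 0.68 * 0.32 = 0.2176
  Item 2: 0.42 * 0.58 = 0.2436
  Item 3: 0.68 * 0.32 = 0.2176
  Item 4: 0.31 * 0.69 = 0.2139
  Item 5: 0.74 * 0.26 = 0.1924
Sum(p_i * q_i) = 0.2176 + 0.2436 + 0.2176 + 0.2139 + 0.1924 = 1.0851
KR-20 = (k/(k-1)) * (1 - Sum(p_i*q_i) / Var_total)
= (5/4) * (1 - 1.0851/2.87)
= 1.25 * 0.6219
KR-20 = 0.7774

0.7774


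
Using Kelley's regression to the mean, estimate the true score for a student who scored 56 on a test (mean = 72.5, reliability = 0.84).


T_est = rxx * X + (1 - rxx) * mean
T_est = 0.84 * 56 + 0.16 * 72.5
T_est = 47.04 + 11.6
T_est = 58.64

58.64


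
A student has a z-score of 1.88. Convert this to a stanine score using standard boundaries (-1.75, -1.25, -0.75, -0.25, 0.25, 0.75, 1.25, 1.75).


Stanine boundaries: [-1.75, -1.25, -0.75, -0.25, 0.25, 0.75, 1.25, 1.75]
z = 1.88
Check each boundary:
  z >= -1.75 -> could be stanine 2
  z >= -1.25 -> could be stanine 3
  z >= -0.75 -> could be stanine 4
  z >= -0.25 -> could be stanine 5
  z >= 0.25 -> could be stanine 6
  z >= 0.75 -> could be stanine 7
  z >= 1.25 -> could be stanine 8
  z >= 1.75 -> could be stanine 9
Highest qualifying boundary gives stanine = 9

9


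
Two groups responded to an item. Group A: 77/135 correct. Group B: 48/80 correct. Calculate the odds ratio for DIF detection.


Odds_A = 77/58 = 1.3276
Odds_B = 48/32 = 1.5
OR = Odds_A / Odds_B = 1.3276 / 1.5
Exactly, OR = (77 * 32) / (58 * 48) = 2464 / 2784
OR = 0.8851

0.8851


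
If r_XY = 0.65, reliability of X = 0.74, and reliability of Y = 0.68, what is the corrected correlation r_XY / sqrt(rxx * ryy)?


r_corrected = rxy / sqrt(rxx * ryy)
= 0.65 / sqrt(0.74 * 0.68)
= 0.65 / sqrt(0.5032)
= 0.65 / 0.709366
r_corrected = 0.9163

0.9163


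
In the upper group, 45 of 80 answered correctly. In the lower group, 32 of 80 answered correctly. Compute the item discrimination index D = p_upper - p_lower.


p_upper = 45/80 = 0.5625
p_lower = 32/80 = 0.4
D = 0.5625 - 0.4 = 0.1625

0.1625


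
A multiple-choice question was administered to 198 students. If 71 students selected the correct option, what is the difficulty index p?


Item difficulty p = number correct / total examinees
p = 71 / 198
p = 0.3586

0.3586


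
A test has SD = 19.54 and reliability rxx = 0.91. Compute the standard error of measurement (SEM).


SEM = SD * sqrt(1 - rxx)
SEM = 19.54 * sqrt(1 - 0.91)
SEM = 19.54 * sqrt(0.09) = 19.54 * 0.3
SEM = 5.862

5.862


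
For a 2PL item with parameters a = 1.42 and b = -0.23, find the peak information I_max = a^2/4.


For 2PL, max info at theta = b = -0.23
I_max = a^2 / 4 = 1.42^2 / 4
= 2.0164 / 4
I_max = 0.5041

0.5041


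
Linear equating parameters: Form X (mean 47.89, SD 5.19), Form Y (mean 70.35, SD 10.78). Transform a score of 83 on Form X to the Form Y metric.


slope = SD_Y / SD_X = 10.78 / 5.19 ~ 2.0771
intercept = mean_Y - slope * mean_X = 70.35 - (10.78 / 5.19) * 47.89 ~ -29.1209
Y = slope * X + intercept. To avoid rounding drift from the rounded slope/intercept, evaluate the equivalent form Y = mean_Y + SD_Y * (X - mean_X) / SD_X at full precision:
Y = 70.35 + 10.78 * (83 - 47.89) / 5.19
Y = 70.35 + 10.78 * 35.11 / 5.19
Y = 70.35 + 378.4858 / 5.19
Y = 70.35 + 72.926
Y = 143.276

143.276


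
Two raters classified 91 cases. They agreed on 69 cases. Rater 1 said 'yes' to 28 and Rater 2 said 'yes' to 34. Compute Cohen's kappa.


P_o = 69/91 = 0.758242
P_e = (28*34 + 63*57) / 8281 = 0.548605
kappa = (P_o - P_e) / (1 - P_e)
kappa = (0.758242 - 0.548605) / (1 - 0.548605)
kappa = 0.4644

0.4644


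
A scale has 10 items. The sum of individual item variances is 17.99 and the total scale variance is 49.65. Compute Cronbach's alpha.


alpha = (k/(k-1)) * (1 - sum(si^2)/s_total^2)
= (10/9) * (1 - 17.99/49.65)
alpha = 0.7085

0.7085


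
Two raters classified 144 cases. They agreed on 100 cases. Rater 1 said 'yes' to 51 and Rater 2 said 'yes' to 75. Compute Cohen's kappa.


P_o = 100/144 = 0.694444
P_e = (51*75 + 93*69) / 20736 = 0.493924
kappa = (P_o - P_e) / (1 - P_e)
kappa = (0.694444 - 0.493924) / (1 - 0.493924)
kappa = 0.3962

0.3962


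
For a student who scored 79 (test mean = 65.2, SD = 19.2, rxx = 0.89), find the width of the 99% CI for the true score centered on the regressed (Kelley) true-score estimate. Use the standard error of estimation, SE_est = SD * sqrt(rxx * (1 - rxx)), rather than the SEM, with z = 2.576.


True score estimate = 0.89*79 + 0.11*65.2 = 77.482
SE_est = SD * sqrt(rxx * (1 - rxx)) = 19.2 * sqrt(0.89 * 0.11) = 19.2 * sqrt(0.0979) = 6.007483
CI = T_est +/- z * SE_est, so width = 2 * z * SE_est = 2 * 2.576 * 6.007483
Width = 30.9506

30.9506


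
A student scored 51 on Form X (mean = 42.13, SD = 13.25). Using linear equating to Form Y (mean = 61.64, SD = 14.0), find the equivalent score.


slope = SD_Y / SD_X = 14.0 / 13.25 ~ 1.0566
intercept = mean_Y - slope * mean_X = 61.64 - (14.0 / 13.25) * 42.13 ~ 17.1253
Y = slope * X + intercept. To avoid rounding drift from the rounded slope/intercept, evaluate the equivalent form Y = mean_Y + SD_Y * (X - mean_X) / SD_X at full precision:
Y = 61.64 + 14.0 * (51 - 42.13) / 13.25
Y = 61.64 + 14.0 * 8.87 / 13.25
Y = 61.64 + 124.18 / 13.25
Y = 61.64 + 9.3721
Y = 71.0121

71.0121


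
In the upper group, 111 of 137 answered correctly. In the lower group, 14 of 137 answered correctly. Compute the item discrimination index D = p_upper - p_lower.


p_upper = 111/137 = 0.8102
p_lower = 14/137 = 0.1022
D = 0.8102 - 0.1022 = 0.708

0.708


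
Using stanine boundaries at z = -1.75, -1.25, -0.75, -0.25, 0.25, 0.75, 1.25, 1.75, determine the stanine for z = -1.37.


Stanine boundaries: [-1.75, -1.25, -0.75, -0.25, 0.25, 0.75, 1.25, 1.75]
z = -1.37
Check each boundary:
  z >= -1.75 -> could be stanine 2
  z < -1.25
  z < -0.75
  z < -0.25
  z < 0.25
  z < 0.75
  z < 1.25
  z < 1.75
Highest qualifying boundary gives stanine = 2

2


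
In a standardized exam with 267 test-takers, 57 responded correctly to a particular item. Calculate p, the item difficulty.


Item difficulty p = number correct / total examinees
p = 57 / 267
p = 0.2135

0.2135


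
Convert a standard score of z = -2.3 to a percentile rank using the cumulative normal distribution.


CDF(z) = 0.5 * (1 + erf(z/sqrt(2)))
erf(-1.6263) = -0.9786
CDF = 0.0107
Percentile rank = 0.0107 * 100 = 1.07

1.07


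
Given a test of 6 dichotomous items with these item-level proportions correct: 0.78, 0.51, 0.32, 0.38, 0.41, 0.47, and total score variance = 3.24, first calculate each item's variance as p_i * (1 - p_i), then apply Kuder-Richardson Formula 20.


For each item, compute p_i * q_i:
  Item 1: 0.78 * 0.22 = 0.1716
  Item 2: 0.51 * 0.49 = 0.2499
  Item 3: 0.32 * 0.68 = 0.2176
  Item 4: 0.38 * 0.62 = 0.2356
  Item 5: 0.41 * 0.59 = 0.2419
  Item 6: 0.47 * 0.53 = 0.2491
Sum(p_i * q_i) = 0.1716 + 0.2499 + 0.2176 + 0.2356 + 0.2419 + 0.2491 = 1.3657
KR-20 = (k/(k-1)) * (1 - Sum(p_i*q_i) / Var_total)
= (6/5) * (1 - 1.3657/3.24)
= 1.2 * 0.5785
KR-20 = 0.6942

0.6942


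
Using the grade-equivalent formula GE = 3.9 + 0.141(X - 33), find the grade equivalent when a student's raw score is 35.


raw - median = 35 - 33 = 2
slope * diff = 0.141 * 2 = 0.282
GE = 3.9 + 0.282
GE = 4.182

4.182


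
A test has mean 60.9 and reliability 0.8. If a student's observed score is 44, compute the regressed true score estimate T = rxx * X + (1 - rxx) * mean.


T_est = rxx * X + (1 - rxx) * mean
T_est = 0.8 * 44 + 0.2 * 60.9
T_est = 35.2 + 12.18
T_est = 47.38

47.38


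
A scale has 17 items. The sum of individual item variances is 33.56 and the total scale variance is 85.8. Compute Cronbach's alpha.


alpha = (k/(k-1)) * (1 - sum(si^2)/s_total^2)
= (17/16) * (1 - 33.56/85.8)
alpha = 0.6469

0.6469


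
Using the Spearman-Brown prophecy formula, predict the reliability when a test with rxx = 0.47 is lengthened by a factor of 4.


r_new = (n * rxx) / (1 + (n-1) * rxx)
r_new = (4 * 0.47) / (1 + 3 * 0.47)
r_new = 1.88 / 2.41
r_new = 0.7801

0.7801


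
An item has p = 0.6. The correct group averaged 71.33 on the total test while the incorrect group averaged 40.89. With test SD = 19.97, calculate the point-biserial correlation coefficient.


q = 1 - p = 0.4
rpb = ((M1 - M0) / SD) * sqrt(p * q)
rpb = ((71.33 - 40.89) / 19.97) * sqrt(0.6 * 0.4)
rpb = 0.7467

0.7467


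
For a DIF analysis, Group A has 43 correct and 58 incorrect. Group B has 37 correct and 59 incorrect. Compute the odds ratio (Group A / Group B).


Odds_A = 43/58 = 0.7414
Odds_B = 37/59 = 0.6271
OR = Odds_A / Odds_B = 0.7414 / 0.6271
Exactly, OR = (43 * 59) / (58 * 37) = 2537 / 2146
OR = 1.1822

1.1822


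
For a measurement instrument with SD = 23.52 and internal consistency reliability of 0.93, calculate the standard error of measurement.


SEM = SD * sqrt(1 - rxx)
SEM = 23.52 * sqrt(1 - 0.93)
SEM = 23.52 * sqrt(0.07) = 23.52 * 0.264575
SEM = 6.2228

6.2228


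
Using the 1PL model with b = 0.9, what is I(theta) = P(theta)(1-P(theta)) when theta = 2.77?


P = 1/(1+exp(-(2.77-0.9))) = 0.8665
I = P*(1-P) = 0.8665 * 0.1335
I = 0.1157

0.1157


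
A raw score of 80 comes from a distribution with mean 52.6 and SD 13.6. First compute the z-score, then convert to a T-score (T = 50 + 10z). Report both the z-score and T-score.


z = (X - mean) / SD = (80 - 52.6) / 13.6
z = 27.4 / 13.6
z = 2.0147
T-score = T = 50 + 10z
Carry z at full precision (z = 27.4 / 13.6) into the conversion:
T-score = 50 + 10 * (27.4 / 13.6) = 50 + 274 / 13.6
T-score = 50 + 20.1471
T-score = 70.1471

70.1471


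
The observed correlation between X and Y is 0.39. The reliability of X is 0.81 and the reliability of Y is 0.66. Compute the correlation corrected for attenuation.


r_corrected = rxy / sqrt(rxx * ryy)
= 0.39 / sqrt(0.81 * 0.66)
= 0.39 / sqrt(0.5346)
= 0.39 / 0.731163
r_corrected = 0.5334

0.5334


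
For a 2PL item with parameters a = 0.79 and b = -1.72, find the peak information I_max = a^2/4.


For 2PL, max info at theta = b = -1.72
I_max = a^2 / 4 = 0.79^2 / 4
= 0.6241 / 4
I_max = 0.156

0.156


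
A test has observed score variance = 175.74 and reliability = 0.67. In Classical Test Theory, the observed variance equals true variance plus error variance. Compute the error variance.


var_true = rxx * var_obs = 0.67 * 175.74 = 117.7458
var_error = var_obs - var_true
var_error = 175.74 - 117.7458
var_error = 57.9942

57.9942


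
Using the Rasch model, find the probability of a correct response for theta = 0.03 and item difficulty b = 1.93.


theta - b = 0.03 - 1.93 = -1.9
exp(-(theta - b)) = exp(1.9) = 6.6859
P = 1 / (1 + 6.6859)
P = 0.1301

0.1301


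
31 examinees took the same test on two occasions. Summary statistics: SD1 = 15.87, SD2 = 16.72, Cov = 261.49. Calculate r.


r = cov(X,Y) / (SD_X * SD_Y)
r = 261.49 / (15.87 * 16.72)
r = 261.49 / 265.3464
r = 0.9855

0.9855


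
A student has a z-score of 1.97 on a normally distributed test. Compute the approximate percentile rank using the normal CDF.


CDF(z) = 0.5 * (1 + erf(z/sqrt(2)))
erf(1.393) = 0.9512
CDF = 0.9756
Percentile rank = 0.9756 * 100 = 97.56

97.56


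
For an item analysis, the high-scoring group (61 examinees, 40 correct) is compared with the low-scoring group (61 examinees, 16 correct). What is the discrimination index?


p_upper = 40/61 = 0.6557
p_lower = 16/61 = 0.2623
D = 0.6557 - 0.2623 = 0.3934

0.3934


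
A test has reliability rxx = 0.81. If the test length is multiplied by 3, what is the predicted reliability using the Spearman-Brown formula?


r_new = (n * rxx) / (1 + (n-1) * rxx)
r_new = (3 * 0.81) / (1 + 2 * 0.81)
r_new = 2.43 / 2.62
r_new = 0.9275

0.9275


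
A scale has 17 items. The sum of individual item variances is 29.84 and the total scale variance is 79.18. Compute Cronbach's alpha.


alpha = (k/(k-1)) * (1 - sum(si^2)/s_total^2)
= (17/16) * (1 - 29.84/79.18)
alpha = 0.6621

0.6621


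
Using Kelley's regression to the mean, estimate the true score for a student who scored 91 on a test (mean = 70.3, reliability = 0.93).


T_est = rxx * X + (1 - rxx) * mean
T_est = 0.93 * 91 + 0.07 * 70.3
T_est = 84.63 + 4.921
T_est = 89.551

89.551


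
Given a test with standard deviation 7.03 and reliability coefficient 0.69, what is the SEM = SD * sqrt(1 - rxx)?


SEM = SD * sqrt(1 - rxx)
SEM = 7.03 * sqrt(1 - 0.69)
SEM = 7.03 * sqrt(0.31) = 7.03 * 0.556776
SEM = 3.9141

3.9141


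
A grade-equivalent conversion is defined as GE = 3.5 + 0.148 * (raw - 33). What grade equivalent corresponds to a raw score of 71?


raw - median = 71 - 33 = 38
slope * diff = 0.148 * 38 = 5.624
GE = 3.5 + 5.624
GE = 9.124

9.124


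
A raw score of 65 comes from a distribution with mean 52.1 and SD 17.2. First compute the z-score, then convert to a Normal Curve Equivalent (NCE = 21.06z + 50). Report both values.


z = (X - mean) / SD = (65 - 52.1) / 17.2
z = 12.9 / 17.2
z = 0.75
NCE = NCE = 21.06z + 50
Carry z at full precision (z = 12.9 / 17.2) into the conversion:
NCE = 21.06 * (12.9 / 17.2) + 50 = 271.674 / 17.2 + 50
NCE = 15.795 + 50
NCE = 65.795

65.795


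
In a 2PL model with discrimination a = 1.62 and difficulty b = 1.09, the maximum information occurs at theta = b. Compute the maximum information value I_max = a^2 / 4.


For 2PL, max info at theta = b = 1.09
I_max = a^2 / 4 = 1.62^2 / 4
= 2.6244 / 4
I_max = 0.6561

0.6561


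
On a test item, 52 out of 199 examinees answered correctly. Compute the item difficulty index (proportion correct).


Item difficulty p = number correct / total examinees
p = 52 / 199
p = 0.2613

0.2613


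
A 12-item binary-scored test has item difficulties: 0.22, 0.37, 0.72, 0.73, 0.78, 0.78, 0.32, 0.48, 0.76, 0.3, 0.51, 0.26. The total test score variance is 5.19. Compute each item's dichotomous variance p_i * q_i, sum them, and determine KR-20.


For each item, compute p_i * q_i:
  Item 1: 0.22 * 0.78 = 0.1716
  Item 2: 0.37 * 0.63 = 0.2331
  Item 3: 0.72 * 0.28 = 0.2016
  Item 4: 0.73 * 0.27 = 0.1971
  Item 5: 0.78 * 0.22 = 0.1716
  Item 6: 0.78 * 0.22 = 0.1716
  Item 7: 0.32 * 0.68 = 0.2176
  Item 8: 0.48 * 0.52 = 0.2496
  Item 9: 0.76 * 0.24 = 0.1824
  Item 10: 0.3 * 0.7 = 0.21
  Item 11: 0.51 * 0.49 = 0.2499
  Item 12: 0.26 * 0.74 = 0.1924
Sum(p_i * q_i) = 0.1716 + 0.2331 + 0.2016 + 0.1971 + 0.1716 + 0.1716 + 0.2176 + 0.2496 + 0.1824 + 0.21 + 0.2499 + 0.1924 = 2.4485
KR-20 = (k/(k-1)) * (1 - Sum(p_i*q_i) / Var_total)
= (12/11) * (1 - 2.4485/5.19)
= 1.0909 * 0.5282
KR-20 = 0.5762

0.5762


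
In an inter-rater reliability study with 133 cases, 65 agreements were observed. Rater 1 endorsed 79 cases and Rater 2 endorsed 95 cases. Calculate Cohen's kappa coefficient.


P_o = 65/133 = 0.488722
P_e = (79*95 + 54*38) / 17689 = 0.540279
kappa = (P_o - P_e) / (1 - P_e)
kappa = (0.488722 - 0.540279) / (1 - 0.540279)
kappa = -0.1121

-0.1121


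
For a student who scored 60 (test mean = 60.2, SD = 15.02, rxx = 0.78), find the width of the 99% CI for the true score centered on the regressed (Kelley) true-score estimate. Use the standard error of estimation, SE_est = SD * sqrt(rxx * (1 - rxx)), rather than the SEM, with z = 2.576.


True score estimate = 0.78*60 + 0.22*60.2 = 60.044
SE_est = SD * sqrt(rxx * (1 - rxx)) = 15.02 * sqrt(0.78 * 0.22) = 15.02 * sqrt(0.1716) = 6.221979
CI = T_est +/- z * SE_est, so width = 2 * z * SE_est = 2 * 2.576 * 6.221979
Width = 32.0556

32.0556


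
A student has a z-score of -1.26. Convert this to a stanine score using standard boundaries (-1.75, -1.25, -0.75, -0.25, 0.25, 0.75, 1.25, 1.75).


Stanine boundaries: [-1.75, -1.25, -0.75, -0.25, 0.25, 0.75, 1.25, 1.75]
z = -1.26
Check each boundary:
  z >= -1.75 -> could be stanine 2
  z < -1.25
  z < -0.75
  z < -0.25
  z < 0.25
  z < 0.75
  z < 1.25
  z < 1.75
Highest qualifying boundary gives stanine = 2

2


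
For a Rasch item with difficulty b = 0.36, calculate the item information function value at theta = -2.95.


P = 1/(1+exp(-(-2.95-0.36))) = 0.0352
I = P*(1-P) = 0.0352 * 0.9648
I = 0.034

0.034


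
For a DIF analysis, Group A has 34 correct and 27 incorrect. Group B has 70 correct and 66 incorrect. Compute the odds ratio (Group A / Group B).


Odds_A = 34/27 = 1.2593
Odds_B = 70/66 = 1.0606
OR = Odds_A / Odds_B = 1.2593 / 1.0606
Exactly, OR = (34 * 66) / (27 * 70) = 2244 / 1890
OR = 1.1873

1.1873


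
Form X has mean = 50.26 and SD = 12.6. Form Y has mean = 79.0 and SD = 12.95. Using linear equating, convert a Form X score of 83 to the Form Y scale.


slope = SD_Y / SD_X = 12.95 / 12.6 ~ 1.0278
intercept = mean_Y - slope * mean_X = 79.0 - (12.95 / 12.6) * 50.26 ~ 27.3439
Y = slope * X + intercept. To avoid rounding drift from the rounded slope/intercept, evaluate the equivalent form Y = mean_Y + SD_Y * (X - mean_X) / SD_X at full precision:
Y = 79.0 + 12.95 * (83 - 50.26) / 12.6
Y = 79.0 + 12.95 * 32.74 / 12.6
Y = 79.0 + 423.983 / 12.6
Y = 79.0 + 33.6494
Y = 112.6494

112.6494


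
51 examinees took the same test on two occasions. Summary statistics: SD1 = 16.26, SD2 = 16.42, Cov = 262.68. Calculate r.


r = cov(X,Y) / (SD_X * SD_Y)
r = 262.68 / (16.26 * 16.42)
r = 262.68 / 266.9892
r = 0.9839

0.9839


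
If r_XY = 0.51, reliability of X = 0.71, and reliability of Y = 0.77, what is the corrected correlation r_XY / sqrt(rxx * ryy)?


r_corrected = rxy / sqrt(rxx * ryy)
= 0.51 / sqrt(0.71 * 0.77)
= 0.51 / sqrt(0.5467)
= 0.51 / 0.739392
r_corrected = 0.6898

0.6898


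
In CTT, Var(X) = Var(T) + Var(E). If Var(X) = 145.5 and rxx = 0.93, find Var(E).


var_true = rxx * var_obs = 0.93 * 145.5 = 135.315
var_error = var_obs - var_true
var_error = 145.5 - 135.315
var_error = 10.185

10.185


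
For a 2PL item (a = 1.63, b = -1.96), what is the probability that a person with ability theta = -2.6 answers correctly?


a*(theta - b) = 1.63 * (-2.6 - -1.96) = -1.0432
exp(--1.0432) = 2.8383
P = 1 / (1 + 2.8383)
P = 0.2605

0.2605


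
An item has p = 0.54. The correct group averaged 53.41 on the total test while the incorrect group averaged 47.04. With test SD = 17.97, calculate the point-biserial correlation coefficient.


q = 1 - p = 0.46
rpb = ((M1 - M0) / SD) * sqrt(p * q)
rpb = ((53.41 - 47.04) / 17.97) * sqrt(0.54 * 0.46)
rpb = 0.1767

0.1767


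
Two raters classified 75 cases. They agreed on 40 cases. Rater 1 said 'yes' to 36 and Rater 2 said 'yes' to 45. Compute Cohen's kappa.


P_o = 40/75 = 0.533333
P_e = (36*45 + 39*30) / 5625 = 0.496
kappa = (P_o - P_e) / (1 - P_e)
kappa = (0.533333 - 0.496) / (1 - 0.496)
kappa = 0.0741

0.0741


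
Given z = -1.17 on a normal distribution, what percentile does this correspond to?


CDF(z) = 0.5 * (1 + erf(z/sqrt(2)))
erf(-0.8273) = -0.758
CDF = 0.121
Percentile rank = 0.121 * 100 = 12.1

12.1


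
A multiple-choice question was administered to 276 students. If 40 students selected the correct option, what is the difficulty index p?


Item difficulty p = number correct / total examinees
p = 40 / 276
p = 0.1449

0.1449


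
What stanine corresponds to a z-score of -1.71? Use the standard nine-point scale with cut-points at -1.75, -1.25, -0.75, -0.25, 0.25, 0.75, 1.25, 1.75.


Stanine boundaries: [-1.75, -1.25, -0.75, -0.25, 0.25, 0.75, 1.25, 1.75]
z = -1.71
Check each boundary:
  z >= -1.75 -> could be stanine 2
  z < -1.25
  z < -0.75
  z < -0.25
  z < 0.25
  z < 0.75
  z < 1.25
  z < 1.75
Highest qualifying boundary gives stanine = 2

2


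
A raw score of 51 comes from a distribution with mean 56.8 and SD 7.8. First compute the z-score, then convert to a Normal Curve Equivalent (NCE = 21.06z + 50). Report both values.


z = (X - mean) / SD = (51 - 56.8) / 7.8
z = -5.8 / 7.8
z = -0.7436
NCE = NCE = 21.06z + 50
Carry z at full precision (z = -5.8 / 7.8) into the conversion:
NCE = 21.06 * (-5.8 / 7.8) + 50 = -122.148 / 7.8 + 50
NCE = -15.66 + 50
NCE = 34.34

34.34


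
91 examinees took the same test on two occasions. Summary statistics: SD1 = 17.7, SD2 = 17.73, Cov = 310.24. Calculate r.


r = cov(X,Y) / (SD_X * SD_Y)
r = 310.24 / (17.7 * 17.73)
r = 310.24 / 313.821
r = 0.9886

0.9886


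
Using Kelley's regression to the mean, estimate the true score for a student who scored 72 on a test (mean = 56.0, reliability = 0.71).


T_est = rxx * X + (1 - rxx) * mean
T_est = 0.71 * 72 + 0.29 * 56.0
T_est = 51.12 + 16.24
T_est = 67.36

67.36


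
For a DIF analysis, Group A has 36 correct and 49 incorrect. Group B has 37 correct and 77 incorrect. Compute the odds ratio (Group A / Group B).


Odds_A = 36/49 = 0.7347
Odds_B = 37/77 = 0.4805
OR = Odds_A / Odds_B = 0.7347 / 0.4805
Exactly, OR = (36 * 77) / (49 * 37) = 2772 / 1813
OR = 1.529

1.529


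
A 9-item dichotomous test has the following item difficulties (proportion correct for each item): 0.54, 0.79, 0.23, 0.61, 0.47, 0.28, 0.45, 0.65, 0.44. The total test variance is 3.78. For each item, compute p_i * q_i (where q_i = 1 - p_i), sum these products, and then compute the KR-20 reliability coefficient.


For each item, compute p_i * q_i:
  Item 1: 0.54 * 0.46 = 0.2484
  Item 2: 0.79 * 0.21 = 0.1659
  Item 3: 0.23 * 0.77 = 0.1771
  Item 4: 0.61 * 0.39 = 0.2379
  Item 5: 0.47 * 0.53 = 0.2491
  Item 6: 0.28 * 0.72 = 0.2016
  Item 7: 0.45 * 0.55 = 0.2475
  Item 8: 0.65 * 0.35 = 0.2275
  Item 9: 0.44 * 0.56 = 0.2464
Sum(p_i * q_i) = 0.2484 + 0.1659 + 0.1771 + 0.2379 + 0.2491 + 0.2016 + 0.2475 + 0.2275 + 0.2464 = 2.0014
KR-20 = (k/(k-1)) * (1 - Sum(p_i*q_i) / Var_total)
= (9/8) * (1 - 2.0014/3.78)
= 1.125 * 0.4705
KR-20 = 0.5293

0.5293


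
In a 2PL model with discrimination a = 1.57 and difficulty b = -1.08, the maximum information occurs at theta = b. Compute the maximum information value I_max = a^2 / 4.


For 2PL, max info at theta = b = -1.08
I_max = a^2 / 4 = 1.57^2 / 4
= 2.4649 / 4
I_max = 0.6162

0.6162


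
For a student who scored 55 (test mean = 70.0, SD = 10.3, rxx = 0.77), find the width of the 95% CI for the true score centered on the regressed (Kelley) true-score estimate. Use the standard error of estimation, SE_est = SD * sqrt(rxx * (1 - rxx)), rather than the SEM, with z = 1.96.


True score estimate = 0.77*55 + 0.23*70.0 = 58.45
SE_est = SD * sqrt(rxx * (1 - rxx)) = 10.3 * sqrt(0.77 * 0.23) = 10.3 * sqrt(0.1771) = 4.334575
CI = T_est +/- z * SE_est, so width = 2 * z * SE_est = 2 * 1.96 * 4.334575
Width = 16.9915

16.9915


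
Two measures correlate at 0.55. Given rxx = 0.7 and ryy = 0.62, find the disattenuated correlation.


r_corrected = rxy / sqrt(rxx * ryy)
= 0.55 / sqrt(0.7 * 0.62)
= 0.55 / sqrt(0.434)
= 0.55 / 0.658787
r_corrected = 0.8349

0.8349


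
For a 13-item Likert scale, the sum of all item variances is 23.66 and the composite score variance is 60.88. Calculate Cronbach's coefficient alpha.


alpha = (k/(k-1)) * (1 - sum(si^2)/s_total^2)
= (13/12) * (1 - 23.66/60.88)
alpha = 0.6623

0.6623


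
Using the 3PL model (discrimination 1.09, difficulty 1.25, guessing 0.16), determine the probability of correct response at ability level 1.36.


logit = 1.09*(1.36 - 1.25) = 0.1199
P* = 1/(1 + exp(-0.1199)) = 0.5299
P = 0.16 + (1 - 0.16) * 0.5299
P = 0.6051

0.6051


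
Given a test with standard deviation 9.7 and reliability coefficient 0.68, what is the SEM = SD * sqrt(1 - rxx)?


SEM = SD * sqrt(1 - rxx)
SEM = 9.7 * sqrt(1 - 0.68)
SEM = 9.7 * sqrt(0.32) = 9.7 * 0.565685
SEM = 5.4871

5.4871


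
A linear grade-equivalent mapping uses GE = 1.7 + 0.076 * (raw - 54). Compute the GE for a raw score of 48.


raw - median = 48 - 54 = -6
slope * diff = 0.076 * -6 = -0.456
GE = 1.7 + -0.456
GE = 1.244

1.244


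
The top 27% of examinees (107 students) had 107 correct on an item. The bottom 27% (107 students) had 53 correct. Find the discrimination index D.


p_upper = 107/107 = 1.0
p_lower = 53/107 = 0.4953
D = 1.0 - 0.4953 = 0.5047

0.5047


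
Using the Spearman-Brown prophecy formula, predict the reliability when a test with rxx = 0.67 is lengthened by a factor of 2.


r_new = (n * rxx) / (1 + (n-1) * rxx)
r_new = (2 * 0.67) / (1 + 1 * 0.67)
r_new = 1.34 / 1.67
r_new = 0.8024

0.8024


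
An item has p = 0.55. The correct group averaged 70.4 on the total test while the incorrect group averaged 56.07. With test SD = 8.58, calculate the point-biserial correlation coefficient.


q = 1 - p = 0.45
rpb = ((M1 - M0) / SD) * sqrt(p * q)
rpb = ((70.4 - 56.07) / 8.58) * sqrt(0.55 * 0.45)
rpb = 0.8309

0.8309


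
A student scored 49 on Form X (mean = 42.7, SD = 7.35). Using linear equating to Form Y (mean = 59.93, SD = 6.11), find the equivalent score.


slope = SD_Y / SD_X = 6.11 / 7.35 ~ 0.8313
intercept = mean_Y - slope * mean_X = 59.93 - (6.11 / 7.35) * 42.7 ~ 24.4338
Y = slope * X + intercept. To avoid rounding drift from the rounded slope/intercept, evaluate the equivalent form Y = mean_Y + SD_Y * (X - mean_X) / SD_X at full precision:
Y = 59.93 + 6.11 * (49 - 42.7) / 7.35
Y = 59.93 + 6.11 * 6.3 / 7.35
Y = 59.93 + 38.493 / 7.35
Y = 59.93 + 5.2371
Y = 65.1671

65.1671


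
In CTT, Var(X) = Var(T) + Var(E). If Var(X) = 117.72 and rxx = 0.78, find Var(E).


var_true = rxx * var_obs = 0.78 * 117.72 = 91.8216
var_error = var_obs - var_true
var_error = 117.72 - 91.8216
var_error = 25.8984

25.8984


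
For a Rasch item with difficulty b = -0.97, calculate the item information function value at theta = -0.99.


P = 1/(1+exp(-(-0.99--0.97))) = 0.495
I = P*(1-P) = 0.495 * 0.505
I = 0.25

0.25


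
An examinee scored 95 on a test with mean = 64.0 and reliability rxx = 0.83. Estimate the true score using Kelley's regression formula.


T_est = rxx * X + (1 - rxx) * mean
T_est = 0.83 * 95 + 0.17 * 64.0
T_est = 78.85 + 10.88
T_est = 89.73

89.73


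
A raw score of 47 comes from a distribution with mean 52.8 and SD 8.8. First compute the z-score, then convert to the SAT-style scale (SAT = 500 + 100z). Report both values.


z = (X - mean) / SD = (47 - 52.8) / 8.8
z = -5.8 / 8.8
z = -0.6591
SAT-scale = SAT = 500 + 100z
Carry z at full precision (z = -5.8 / 8.8) into the conversion:
SAT-scale = 500 + 100 * (-5.8 / 8.8) = 500 + -580 / 8.8
SAT-scale = 500 + -65.9091
SAT-scale = 434.0909

434.0909


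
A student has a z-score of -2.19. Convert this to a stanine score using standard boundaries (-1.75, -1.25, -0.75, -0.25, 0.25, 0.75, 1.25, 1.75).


Stanine boundaries: [-1.75, -1.25, -0.75, -0.25, 0.25, 0.75, 1.25, 1.75]
z = -2.19
Check each boundary:
  z < -1.75
  z < -1.25
  z < -0.75
  z < -0.25
  z < 0.25
  z < 0.75
  z < 1.25
  z < 1.75
Highest qualifying boundary gives stanine = 1

1


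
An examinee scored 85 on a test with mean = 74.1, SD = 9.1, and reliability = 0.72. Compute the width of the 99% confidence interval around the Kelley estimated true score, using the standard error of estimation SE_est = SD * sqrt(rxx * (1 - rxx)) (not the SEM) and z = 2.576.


True score estimate = 0.72*85 + 0.28*74.1 = 81.948
SE_est = SD * sqrt(rxx * (1 - rxx)) = 9.1 * sqrt(0.72 * 0.28) = 9.1 * sqrt(0.2016) = 4.08589
CI = T_est +/- z * SE_est, so width = 2 * z * SE_est = 2 * 2.576 * 4.08589
Width = 21.0505

21.0505


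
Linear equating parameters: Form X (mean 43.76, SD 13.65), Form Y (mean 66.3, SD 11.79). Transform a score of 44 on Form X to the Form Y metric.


slope = SD_Y / SD_X = 11.79 / 13.65 ~ 0.8637
intercept = mean_Y - slope * mean_X = 66.3 - (11.79 / 13.65) * 43.76 ~ 28.5029
Y = slope * X + intercept. To avoid rounding drift from the rounded slope/intercept, evaluate the equivalent form Y = mean_Y + SD_Y * (X - mean_X) / SD_X at full precision:
Y = 66.3 + 11.79 * (44 - 43.76) / 13.65
Y = 66.3 + 11.79 * 0.24 / 13.65
Y = 66.3 + 2.8296 / 13.65
Y = 66.3 + 0.2073
Y = 66.5073

66.5073
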